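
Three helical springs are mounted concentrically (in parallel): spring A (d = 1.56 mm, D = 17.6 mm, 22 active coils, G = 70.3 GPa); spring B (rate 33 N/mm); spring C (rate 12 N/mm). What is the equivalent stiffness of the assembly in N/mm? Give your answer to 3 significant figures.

k_A = Gd⁴/(8D³N_a) = (70.3×10³)(1.56⁴)/(8·17.6³·22) = 0.43391 N/mm
Parallel: k_eq = 0.43391 + 33 + 12 = 45.434 N/mm

45.4 N/mm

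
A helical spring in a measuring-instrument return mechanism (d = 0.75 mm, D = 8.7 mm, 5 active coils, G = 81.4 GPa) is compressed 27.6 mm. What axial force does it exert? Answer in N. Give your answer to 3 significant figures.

k = Gd⁴/(8D³N_a) = (81.4×10³)(0.75⁴)/(8·8.7³·5) = 0.9778 N/mm
F = k·δ = 0.9778 × 27.6 = 26.987 N

27.0 N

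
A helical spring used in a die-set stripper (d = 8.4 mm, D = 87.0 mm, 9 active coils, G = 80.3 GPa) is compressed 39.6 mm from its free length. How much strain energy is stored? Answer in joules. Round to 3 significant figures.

6.61 J

k = Gd⁴/(8D³N_a) = (80.3×10³)(8.4⁴)/(8·87.0³·9) = 8.4322 N/mm
U = ½kδ² = 0.5 × 8.4322 × 39.6² = 6611.5 N·mm = 6.6115 J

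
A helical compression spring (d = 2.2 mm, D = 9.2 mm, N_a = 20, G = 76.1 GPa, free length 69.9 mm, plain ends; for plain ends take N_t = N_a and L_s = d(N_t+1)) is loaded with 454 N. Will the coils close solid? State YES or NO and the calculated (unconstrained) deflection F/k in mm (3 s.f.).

YES, δ = 31.7 mm

k = Gd⁴/(8D³N_a) = (76.1×10³)(2.2⁴)/(8·9.2³·20) = 14.308 N/mm
N_t = 20; L_s = 2.2·21 = 46.2 mm; δ_solid = L₀ − L_s = 69.9 − 46.2 = 23.7 mm
δ = F/k = 454/14.308 = 31.73 mm
δ ≥ δ_solid → spring goes solid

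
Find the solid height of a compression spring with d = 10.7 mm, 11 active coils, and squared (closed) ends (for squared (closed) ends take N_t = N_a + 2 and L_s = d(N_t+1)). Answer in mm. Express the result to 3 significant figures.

150 mm

squared (closed) ends: N_t = N_a + 2 = 11 + 2 = 13
L_s = d·(N_t+1) = 10.7 × 14 = 149.8 mm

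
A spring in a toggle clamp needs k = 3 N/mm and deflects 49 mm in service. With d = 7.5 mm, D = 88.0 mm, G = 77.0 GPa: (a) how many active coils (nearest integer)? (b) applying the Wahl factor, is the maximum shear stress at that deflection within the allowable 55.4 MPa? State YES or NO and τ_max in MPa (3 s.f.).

N_a = Gd⁴/(8D³k) = (77.0×10³)(7.5⁴)/(8·88.0³·3) = 14.9 → N_a = 15
Actual rate k = Gd⁴/(8D³·15) = 2.9792 N/mm
Working load F = kδ = 2.9792·49 = 145.98 N
C = 88.0/7.5 = 11.7333; K_W = (4C−1)/(4C−4)+0.615/C = 1.1223
τ_max = K_W·8FD/(πd³) = 1.1223·77.543 = 87.026 MPa
τ_max > 55.4 MPa → exceeds allowable

(a) 15 coils; (b) NO, τ_max = 87.0 MPa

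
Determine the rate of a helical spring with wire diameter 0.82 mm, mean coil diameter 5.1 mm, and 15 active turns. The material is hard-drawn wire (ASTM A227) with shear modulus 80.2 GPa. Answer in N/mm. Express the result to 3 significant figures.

k = Gd⁴/(8D³N_a) = (80.2×10³ × 0.82⁴) / (8 × 5.1³ × 15)
  = 36260.2 / 15918.1 = 2.2779 N/mm

2.28 N/mm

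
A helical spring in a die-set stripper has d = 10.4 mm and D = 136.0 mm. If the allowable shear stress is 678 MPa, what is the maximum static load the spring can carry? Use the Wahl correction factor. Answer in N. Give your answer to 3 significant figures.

C = D/d = 136.0/10.4 = 13.0769
K_W = (4C−1)/(4C−4) + 0.615/C = 51.308/48.308 + 0.0470 = 1.1091
τ_max = K·8FD/(πd³) → F_max = τ_allow·πd³/(8DK)
F_max = 678·π·10.4³/(8·136.0·1.1091) = 2.396e+06/1206.7 = 1985.5 N

1990 N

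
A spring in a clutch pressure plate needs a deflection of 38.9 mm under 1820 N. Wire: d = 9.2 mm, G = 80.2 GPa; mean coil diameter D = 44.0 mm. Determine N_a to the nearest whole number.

Required rate k = F/δ = 1820/38.9 = 46.787 N/mm
N_a = Gd⁴/(8D³k) = (80.2×10³ × 9.2⁴)/(8 × 44.0³ × 46.787)
    = 5.74547e+08 / 3.18838e+07 = 18.02 → 18 coils

18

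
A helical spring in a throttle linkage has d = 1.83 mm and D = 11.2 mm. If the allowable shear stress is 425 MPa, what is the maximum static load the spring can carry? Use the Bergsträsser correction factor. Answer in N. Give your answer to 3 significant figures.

74.1 N

C = D/d = 11.2/1.83 = 6.1202
K_B = (4C+2)/(4C−3) = 26.481/21.481 = 1.2328
τ_max = K·8FD/(πd³) → F_max = τ_allow·πd³/(8DK)
F_max = 425·π·1.83³/(8·11.2·1.2328) = 8182.6/110.46 = 74.08 N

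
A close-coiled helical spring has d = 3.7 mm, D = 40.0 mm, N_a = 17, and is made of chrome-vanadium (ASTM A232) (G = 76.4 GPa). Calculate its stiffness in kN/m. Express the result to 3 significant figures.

1.65 kN/m

k = Gd⁴/(8D³N_a) = (76.4×10³ × 3.7⁴) / (8 × 40.0³ × 17)
  = 1.43186e+07 / 8.704e+06 = 1.6451 N/mm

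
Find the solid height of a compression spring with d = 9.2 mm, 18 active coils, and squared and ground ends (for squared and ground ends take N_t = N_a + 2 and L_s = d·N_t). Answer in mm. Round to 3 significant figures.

184 mm

squared and ground ends: N_t = N_a + 2 = 18 + 2 = 20
L_s = d·N_t = 9.2 × 20 = 184 mm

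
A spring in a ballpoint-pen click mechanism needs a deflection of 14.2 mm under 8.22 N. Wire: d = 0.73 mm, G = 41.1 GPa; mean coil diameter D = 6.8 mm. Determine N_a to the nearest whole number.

Required rate k = F/δ = 8.22/14.2 = 0.57887 N/mm
N_a = Gd⁴/(8D³k) = (41.1×10³ × 0.73⁴)/(8 × 6.8³ × 0.57887)
    = 11671.7 / 1456.13 = 8.016 → 8 coils

8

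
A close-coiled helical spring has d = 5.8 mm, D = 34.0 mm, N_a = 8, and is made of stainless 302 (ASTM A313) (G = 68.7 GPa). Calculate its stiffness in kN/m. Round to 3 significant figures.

30.9 kN/m

k = Gd⁴/(8D³N_a) = (68.7×10³ × 5.8⁴) / (8 × 34.0³ × 8)
  = 7.77443e+07 / 2.51546e+06 = 30.907 N/mm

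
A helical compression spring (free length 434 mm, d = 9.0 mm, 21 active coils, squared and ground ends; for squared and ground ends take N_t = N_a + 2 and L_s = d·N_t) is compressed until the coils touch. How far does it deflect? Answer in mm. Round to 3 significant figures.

N_t = 23; L_s = 9.0·23 = 207 mm
δ_solid = L₀ − L_s = 434 − 207 = 227 mm

227 mm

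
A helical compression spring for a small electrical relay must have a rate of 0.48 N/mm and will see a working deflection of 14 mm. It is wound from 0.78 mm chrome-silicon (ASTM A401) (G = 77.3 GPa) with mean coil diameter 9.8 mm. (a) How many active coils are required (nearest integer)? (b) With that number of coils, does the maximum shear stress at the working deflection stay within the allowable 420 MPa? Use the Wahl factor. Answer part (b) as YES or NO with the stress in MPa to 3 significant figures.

(a) 8 coils; (b) YES, τ_max = 390 MPa

N_a = Gd⁴/(8D³k) = (77.3×10³)(0.78⁴)/(8·9.8³·0.48) = 7.917 → N_a = 8
Actual rate k = Gd⁴/(8D³·8) = 0.47501 N/mm
Working load F = kδ = 0.47501·14 = 6.6501 N
C = 9.8/0.78 = 12.5641; K_W = (4C−1)/(4C−4)+0.615/C = 1.1138
τ_max = K_W·8FD/(πd³) = 1.1138·349.71 = 389.51 MPa
τ_max ≤ 420 MPa → acceptable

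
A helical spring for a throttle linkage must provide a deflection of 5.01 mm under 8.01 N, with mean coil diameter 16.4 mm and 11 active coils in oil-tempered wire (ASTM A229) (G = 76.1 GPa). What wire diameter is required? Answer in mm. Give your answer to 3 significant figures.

1.69 mm

Required rate k = F/δ = 8.01/5.01 = 1.5988 N/mm
d = (8D³N_a·k / G)^(1/4) = (8·16.4³·11·1.5988 / (76.1×10³))^0.25
  = (8.155)^0.25 = 1.6899 mm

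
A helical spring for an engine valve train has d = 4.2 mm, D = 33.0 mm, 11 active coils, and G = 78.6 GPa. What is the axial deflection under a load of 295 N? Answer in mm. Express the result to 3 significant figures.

k = Gd⁴/(8D³N_a) = (78.6×10³)(4.2⁴)/(8·33.0³·11) = 7.7338 N/mm
δ = F/k = 295 / 7.7338 = 38.144 mm

38.1 mm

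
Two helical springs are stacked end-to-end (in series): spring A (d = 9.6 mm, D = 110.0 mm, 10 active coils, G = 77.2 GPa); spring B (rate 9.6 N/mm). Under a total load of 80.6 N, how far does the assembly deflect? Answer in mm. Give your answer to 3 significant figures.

k_A = Gd⁴/(8D³N_a) = (77.2×10³)(9.6⁴)/(8·110.0³·10) = 6.1579 N/mm
Series: 1/k_eq = 1/6.1579 + 1/9.6 = 0.26656; k_eq = 3.7515 N/mm
δ = F/k_eq = 80.6/3.7515 = 21.485 mm

21.5 mm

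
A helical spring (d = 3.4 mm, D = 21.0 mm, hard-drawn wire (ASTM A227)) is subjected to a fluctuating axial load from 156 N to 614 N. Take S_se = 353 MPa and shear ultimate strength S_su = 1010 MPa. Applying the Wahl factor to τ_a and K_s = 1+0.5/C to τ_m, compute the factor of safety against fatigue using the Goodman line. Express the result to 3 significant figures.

0.603

C = D/d = 21.0/3.4 = 6.1765; K_W = (4C−1)/(4C−4)+0.615/C = 1.2445; K_s = 1+0.5/C = 1.0810
F_a = (F_max−F_min)/2 = 229 N; F_m = (F_max+F_min)/2 = 385 N
τ_a = K_W·8F_aD/(πd³) = 1.2445 × 311.57 = 387.74 MPa
τ_m = K_s·8F_mD/(πd³) = 1.0810 × 523.82 = 566.23 MPa
Goodman: 1/n_f = τ_a/S_se + τ_m/S_su = 387.74/353 + 566.23/1010 = 1.09841 + 0.56062 = 1.659
n_f = 1/1.659 = 0.6028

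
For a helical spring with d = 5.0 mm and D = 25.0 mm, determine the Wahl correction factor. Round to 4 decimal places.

C = D/d = 25.0/5.0 = 5.0000
K_W = (4C−1)/(4C−4) + 0.615/C = 19.000/16.000 + 0.1230 = 1.3105

1.3105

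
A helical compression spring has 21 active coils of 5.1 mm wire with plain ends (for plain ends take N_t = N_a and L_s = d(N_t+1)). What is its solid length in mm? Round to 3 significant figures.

112 mm

plain ends: N_t = N_a = 21
L_s = d·(N_t+1) = 5.1 × 22 = 112.2 mm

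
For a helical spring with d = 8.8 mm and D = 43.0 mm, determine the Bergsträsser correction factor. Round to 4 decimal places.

C = D/d = 43.0/8.8 = 4.8864
K_B = (4C+2)/(4C−3) = 21.545/16.545 = 1.3022

1.3022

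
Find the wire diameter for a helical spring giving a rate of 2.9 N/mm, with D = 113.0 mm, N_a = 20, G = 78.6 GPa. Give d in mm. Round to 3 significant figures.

d = (8D³N_a·k / G)^(1/4) = (8·113.0³·20·2.9 / (78.6×10³))^0.25
  = (8517.9)^0.25 = 9.6069 mm

9.61 mm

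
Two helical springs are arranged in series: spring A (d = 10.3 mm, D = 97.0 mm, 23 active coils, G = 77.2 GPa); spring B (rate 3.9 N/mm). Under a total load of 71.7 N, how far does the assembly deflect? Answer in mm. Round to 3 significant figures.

k_A = Gd⁴/(8D³N_a) = (77.2×10³)(10.3⁴)/(8·97.0³·23) = 5.1741 N/mm
Series: 1/k_eq = 1/5.1741 + 1/3.9 = 0.44968; k_eq = 2.2238 N/mm
δ = F/k_eq = 71.7/2.2238 = 32.242 mm

32.2 mm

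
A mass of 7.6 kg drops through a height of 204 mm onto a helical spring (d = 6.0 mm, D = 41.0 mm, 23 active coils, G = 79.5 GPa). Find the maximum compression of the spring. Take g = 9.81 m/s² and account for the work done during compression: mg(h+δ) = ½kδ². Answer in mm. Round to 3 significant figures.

71.0 mm

k = Gd⁴/(8D³N_a) = (79.5×10³)(6.0⁴)/(8·41.0³·23) = 8.1246 N/mm
W = mg = 7.6 × 9.81 = 74.556 N
½kδ² − Wδ − Wh = 0 → δ = (W + √(W² + 2kWh))/k
δ = (74.556 + √(5558.6 + 247141))/8.1246 = (74.556 + 502.69)/8.1246 = 71.049 mm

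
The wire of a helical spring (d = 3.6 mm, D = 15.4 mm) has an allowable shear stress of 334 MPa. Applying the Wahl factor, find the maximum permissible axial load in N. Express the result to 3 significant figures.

C = D/d = 15.4/3.6 = 4.2778
K_W = (4C−1)/(4C−4) + 0.615/C = 16.111/13.111 + 0.1438 = 1.3726
τ_max = K·8FD/(πd³) → F_max = τ_allow·πd³/(8DK)
F_max = 334·π·3.6³/(8·15.4·1.3726) = 48956/169.1 = 289.5 N

290 N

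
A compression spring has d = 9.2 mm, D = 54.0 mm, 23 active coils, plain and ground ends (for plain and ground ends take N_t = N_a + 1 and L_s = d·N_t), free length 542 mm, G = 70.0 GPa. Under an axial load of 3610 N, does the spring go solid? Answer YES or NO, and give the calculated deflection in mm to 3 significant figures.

k = Gd⁴/(8D³N_a) = (70.0×10³)(9.2⁴)/(8·54.0³·23) = 17.308 N/mm
N_t = 24; L_s = 9.2·24 = 220.8 mm; δ_solid = L₀ − L_s = 542 − 220.8 = 321.2 mm
δ = F/k = 3610/17.308 = 208.57 mm
δ < δ_solid → spring does not go solid

NO, δ = 209 mm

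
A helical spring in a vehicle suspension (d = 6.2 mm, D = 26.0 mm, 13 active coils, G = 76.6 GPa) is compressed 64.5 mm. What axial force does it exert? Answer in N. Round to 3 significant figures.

3990 N

k = Gd⁴/(8D³N_a) = (76.6×10³)(6.2⁴)/(8·26.0³·13) = 61.922 N/mm
F = k·δ = 61.922 × 64.5 = 3993.9 N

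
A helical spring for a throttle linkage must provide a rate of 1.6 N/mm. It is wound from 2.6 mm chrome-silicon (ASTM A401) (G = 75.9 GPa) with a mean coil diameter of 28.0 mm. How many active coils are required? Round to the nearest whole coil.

12

N_a = Gd⁴/(8D³k) = (75.9×10³ × 2.6⁴)/(8 × 28.0³ × 1.6)
    = 3.46845e+06 / 280986 = 12.34 → 12 coils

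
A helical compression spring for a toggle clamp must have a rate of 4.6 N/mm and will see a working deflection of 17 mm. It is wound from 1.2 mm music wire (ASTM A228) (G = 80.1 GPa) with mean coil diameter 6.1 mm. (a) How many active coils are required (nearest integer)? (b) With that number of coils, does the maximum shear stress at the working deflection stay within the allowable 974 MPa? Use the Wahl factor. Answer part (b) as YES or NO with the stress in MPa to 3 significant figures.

(a) 20 coils; (b) YES, τ_max = 912 MPa

N_a = Gd⁴/(8D³k) = (80.1×10³)(1.2⁴)/(8·6.1³·4.6) = 19.88 → N_a = 20
Actual rate k = Gd⁴/(8D³·20) = 4.5735 N/mm
Working load F = kδ = 4.5735·17 = 77.749 N
C = 6.1/1.2 = 5.0833; K_W = (4C−1)/(4C−4)+0.615/C = 1.3047
τ_max = K_W·8FD/(πd³) = 1.3047·698.91 = 911.84 MPa
τ_max ≤ 974 MPa → acceptable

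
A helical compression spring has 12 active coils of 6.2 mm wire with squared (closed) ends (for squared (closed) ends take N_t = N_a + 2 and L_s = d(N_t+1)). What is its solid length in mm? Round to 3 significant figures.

93.0 mm

squared (closed) ends: N_t = N_a + 2 = 12 + 2 = 14
L_s = d·(N_t+1) = 6.2 × 15 = 93 mm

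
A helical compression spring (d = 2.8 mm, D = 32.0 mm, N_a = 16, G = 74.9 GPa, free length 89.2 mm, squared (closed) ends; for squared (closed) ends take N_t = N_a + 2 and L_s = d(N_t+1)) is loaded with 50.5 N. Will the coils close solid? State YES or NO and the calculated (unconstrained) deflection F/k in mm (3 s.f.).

k = Gd⁴/(8D³N_a) = (74.9×10³)(2.8⁴)/(8·32.0³·16) = 1.0976 N/mm
N_t = 18; L_s = 2.8·19 = 53.2 mm; δ_solid = L₀ − L_s = 89.2 − 53.2 = 36 mm
δ = F/k = 50.5/1.0976 = 46.008 mm
δ ≥ δ_solid → spring goes solid

YES, δ = 46.0 mm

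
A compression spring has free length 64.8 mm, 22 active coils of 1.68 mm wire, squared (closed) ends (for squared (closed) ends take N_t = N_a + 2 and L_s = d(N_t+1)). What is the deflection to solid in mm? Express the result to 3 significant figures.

N_t = 24; L_s = 1.68·25 = 42 mm
δ_solid = L₀ − L_s = 64.8 − 42 = 22.8 mm

22.8 mm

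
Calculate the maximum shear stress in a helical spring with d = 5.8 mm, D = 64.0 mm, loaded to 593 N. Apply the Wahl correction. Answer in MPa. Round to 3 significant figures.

560 MPa

Spring index C = D/d = 64.0/5.8 = 11.0345
K_W = (4C−1)/(4C−4) + 0.615/C = 43.138/40.138 + 0.0557 = 1.1305
τ₀ = 8FD/(πd³) = 8·593·64.0/(π·5.8³) = 303616/612.96 = 495.33 MPa
τ_max = K·τ₀ = 1.1305 × 495.33 = 559.95 MPa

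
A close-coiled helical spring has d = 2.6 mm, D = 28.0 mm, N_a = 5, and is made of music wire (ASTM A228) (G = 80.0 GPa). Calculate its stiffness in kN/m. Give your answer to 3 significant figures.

4.16 kN/m

k = Gd⁴/(8D³N_a) = (80.0×10³ × 2.6⁴) / (8 × 28.0³ × 5)
  = 3.65581e+06 / 878080 = 4.1634 N/mm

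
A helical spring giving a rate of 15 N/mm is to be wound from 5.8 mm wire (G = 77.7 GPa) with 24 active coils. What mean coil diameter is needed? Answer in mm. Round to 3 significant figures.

D = (Gd⁴/(8N_a·k))^(1/3) = (77.7×10³·5.8⁴/(8·24·15))^(1/3)
  = (30531)^(1/3) = 31.2546 mm

31.3 mm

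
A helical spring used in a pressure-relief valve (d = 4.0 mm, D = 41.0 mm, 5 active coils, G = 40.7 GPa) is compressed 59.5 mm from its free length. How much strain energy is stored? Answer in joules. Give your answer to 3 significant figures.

k = Gd⁴/(8D³N_a) = (40.7×10³)(4.0⁴)/(8·41.0³·5) = 3.7794 N/mm
U = ½kδ² = 0.5 × 3.7794 × 59.5² = 6690 N·mm = 6.69 J

6.69 J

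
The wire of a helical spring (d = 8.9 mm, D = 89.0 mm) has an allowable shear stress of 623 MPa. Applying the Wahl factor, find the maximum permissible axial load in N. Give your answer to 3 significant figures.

1690 N

C = D/d = 89.0/8.9 = 10.0000
K_W = (4C−1)/(4C−4) + 0.615/C = 39.000/36.000 + 0.0615 = 1.1448
τ_max = K·8FD/(πd³) → F_max = τ_allow·πd³/(8DK)
F_max = 623·π·8.9³/(8·89.0·1.1448) = 1.3798e+06/815.12 = 1692.7 N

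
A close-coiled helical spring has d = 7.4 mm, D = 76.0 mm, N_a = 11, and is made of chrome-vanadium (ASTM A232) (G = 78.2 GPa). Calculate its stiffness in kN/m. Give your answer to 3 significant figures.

k = Gd⁴/(8D³N_a) = (78.2×10³ × 7.4⁴) / (8 × 76.0³ × 11)
  = 2.34495e+08 / 3.86299e+07 = 6.0703 N/mm

6.07 kN/m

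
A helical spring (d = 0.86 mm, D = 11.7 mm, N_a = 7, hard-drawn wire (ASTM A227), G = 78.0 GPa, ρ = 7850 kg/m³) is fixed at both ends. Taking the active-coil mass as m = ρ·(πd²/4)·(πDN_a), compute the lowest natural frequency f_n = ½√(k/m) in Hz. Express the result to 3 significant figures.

318 Hz

k = Gd⁴/(8D³N_a) = (78.0×10³)(0.86⁴)/(8·11.7³·7) = 0.47571 N/mm = 475.71 N/m
Wire length L = πDN_a = π·11.7·7 = 257.3 mm
m = ρ·(πd²/4)·L = 7850 × 0.58088×10⁻⁶ m² × 0.2573 m = 0.0011732 kg
f_n = ½√(k/m) = 0.5·√(475.71/0.0011732) = 0.5·√(4.0546e+05) = 318.38 Hz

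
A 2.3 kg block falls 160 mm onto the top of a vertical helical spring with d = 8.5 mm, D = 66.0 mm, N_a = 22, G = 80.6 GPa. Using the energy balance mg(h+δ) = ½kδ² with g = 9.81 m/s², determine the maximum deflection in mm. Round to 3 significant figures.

32.3 mm

k = Gd⁴/(8D³N_a) = (80.6×10³)(8.5⁴)/(8·66.0³·22) = 8.3151 N/mm
W = mg = 2.3 × 9.81 = 22.563 N
½kδ² − Wδ − Wh = 0 → δ = (W + √(W² + 2kWh))/k
δ = (22.563 + √(509.09 + 60036.2))/8.3151 = (22.563 + 246.06)/8.3151 = 32.305 mm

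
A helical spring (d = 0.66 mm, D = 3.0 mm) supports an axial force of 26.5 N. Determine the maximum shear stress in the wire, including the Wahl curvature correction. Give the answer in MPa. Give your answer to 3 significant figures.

948 MPa

Spring index C = D/d = 3.0/0.66 = 4.5455
K_W = (4C−1)/(4C−4) + 0.615/C = 17.182/14.182 + 0.1353 = 1.3468
τ₀ = 8FD/(πd³) = 8·26.5·3.0/(π·0.66³) = 636/0.9032 = 704.17 MPa
τ_max = K·τ₀ = 1.3468 × 704.17 = 948.4 MPa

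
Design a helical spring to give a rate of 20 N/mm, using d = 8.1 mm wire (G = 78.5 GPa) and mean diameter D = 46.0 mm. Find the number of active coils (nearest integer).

N_a = Gd⁴/(8D³k) = (78.5×10³ × 8.1⁴)/(8 × 46.0³ × 20)
    = 3.37917e+08 / 1.55738e+07 = 21.7 → 22 coils

22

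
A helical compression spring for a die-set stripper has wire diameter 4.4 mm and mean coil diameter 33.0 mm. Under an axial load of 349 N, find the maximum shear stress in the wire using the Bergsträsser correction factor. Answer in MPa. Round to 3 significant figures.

408 MPa

Spring index C = D/d = 33.0/4.4 = 7.5000
K_B = (4C+2)/(4C−3) = 32.000/27.000 = 1.1852
τ₀ = 8FD/(πd³) = 8·349·33.0/(π·4.4³) = 92136/267.61 = 344.29 MPa
τ_max = K·τ₀ = 1.1852 × 344.29 = 408.04 MPa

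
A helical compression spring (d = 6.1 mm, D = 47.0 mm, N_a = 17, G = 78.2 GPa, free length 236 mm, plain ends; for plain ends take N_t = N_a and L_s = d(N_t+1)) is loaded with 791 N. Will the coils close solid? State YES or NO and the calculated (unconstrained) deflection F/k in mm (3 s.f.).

NO, δ = 103 mm

k = Gd⁴/(8D³N_a) = (78.2×10³)(6.1⁴)/(8·47.0³·17) = 7.6682 N/mm
N_t = 17; L_s = 6.1·18 = 109.8 mm; δ_solid = L₀ − L_s = 236 − 109.8 = 126.2 mm
δ = F/k = 791/7.6682 = 103.15 mm
δ < δ_solid → spring does not go solid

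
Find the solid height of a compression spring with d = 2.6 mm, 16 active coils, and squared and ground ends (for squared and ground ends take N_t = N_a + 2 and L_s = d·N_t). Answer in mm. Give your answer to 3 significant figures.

squared and ground ends: N_t = N_a + 2 = 16 + 2 = 18
L_s = d·N_t = 2.6 × 18 = 46.8 mm

46.8 mm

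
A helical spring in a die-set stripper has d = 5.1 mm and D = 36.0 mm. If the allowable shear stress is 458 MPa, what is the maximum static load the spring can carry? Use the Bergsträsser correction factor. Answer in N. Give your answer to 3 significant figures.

C = D/d = 36.0/5.1 = 7.0588
K_B = (4C+2)/(4C−3) = 30.235/25.235 = 1.1981
τ_max = K·8FD/(πd³) → F_max = τ_allow·πd³/(8DK)
F_max = 458·π·5.1³/(8·36.0·1.1981) = 1.9086e+05/345.06 = 553.13 N

553 N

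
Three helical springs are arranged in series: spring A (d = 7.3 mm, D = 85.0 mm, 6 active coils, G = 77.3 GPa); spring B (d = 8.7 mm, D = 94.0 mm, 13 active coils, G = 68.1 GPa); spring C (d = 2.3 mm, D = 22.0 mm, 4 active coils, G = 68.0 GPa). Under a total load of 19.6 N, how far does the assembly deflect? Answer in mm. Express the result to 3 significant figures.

k_A = Gd⁴/(8D³N_a) = (77.3×10³)(7.3⁴)/(8·85.0³·6) = 7.4469 N/mm
k_B = Gd⁴/(8D³N_a) = (68.1×10³)(8.7⁴)/(8·94.0³·13) = 4.5166 N/mm
k_C = Gd⁴/(8D³N_a) = (68.0×10³)(2.3⁴)/(8·22.0³·4) = 5.5847 N/mm
Series: 1/k_eq = 1/7.4469 + 1/4.5166 + 1/5.5847 = 0.53475; k_eq = 1.87 N/mm
δ = F/k_eq = 19.6/1.87 = 10.481 mm

10.5 mm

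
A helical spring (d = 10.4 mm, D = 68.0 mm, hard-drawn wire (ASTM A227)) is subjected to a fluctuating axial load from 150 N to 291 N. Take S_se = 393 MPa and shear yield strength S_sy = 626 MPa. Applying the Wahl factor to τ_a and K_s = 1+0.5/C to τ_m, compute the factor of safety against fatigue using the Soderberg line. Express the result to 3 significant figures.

10.8

C = D/d = 68.0/10.4 = 6.5385; K_W = (4C−1)/(4C−4)+0.615/C = 1.2295; K_s = 1+0.5/C = 1.0765
F_a = (F_max−F_min)/2 = 70.5 N; F_m = (F_max+F_min)/2 = 220.5 N
τ_a = K_W·8F_aD/(πd³) = 1.2295 × 10.853 = 13.343 MPa
τ_m = K_s·8F_mD/(πd³) = 1.0765 × 33.944 = 36.539 MPa
Soderberg: 1/n_f = τ_a/S_se + τ_m/S_sy = 13.343/393 + 36.539/626 = 0.03395 + 0.05837 = 0.092321
n_f = 1/0.092321 = 10.83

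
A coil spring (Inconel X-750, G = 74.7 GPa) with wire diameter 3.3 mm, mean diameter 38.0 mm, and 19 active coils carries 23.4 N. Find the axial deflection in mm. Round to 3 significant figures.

k = Gd⁴/(8D³N_a) = (74.7×10³)(3.3⁴)/(8·38.0³·19) = 1.0621 N/mm
δ = F/k = 23.4 / 1.0621 = 22.031 mm

22.0 mm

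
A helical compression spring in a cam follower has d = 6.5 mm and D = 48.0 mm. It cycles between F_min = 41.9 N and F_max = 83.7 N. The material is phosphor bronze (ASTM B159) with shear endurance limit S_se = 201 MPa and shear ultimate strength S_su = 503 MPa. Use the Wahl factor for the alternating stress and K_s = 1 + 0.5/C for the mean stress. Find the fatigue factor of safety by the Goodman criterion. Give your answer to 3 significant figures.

8.70

C = D/d = 48.0/6.5 = 7.3846; K_W = (4C−1)/(4C−4)+0.615/C = 1.2008; K_s = 1+0.5/C = 1.0677
F_a = (F_max−F_min)/2 = 20.9 N; F_m = (F_max+F_min)/2 = 62.8 N
τ_a = K_W·8F_aD/(πd³) = 1.2008 × 9.3022 = 11.17 MPa
τ_m = K_s·8F_mD/(πd³) = 1.0677 × 27.951 = 29.844 MPa
Goodman: 1/n_f = τ_a/S_se + τ_m/S_su = 11.17/201 + 29.844/503 = 0.05557 + 0.05933 = 0.1149
n_f = 1/0.1149 = 8.703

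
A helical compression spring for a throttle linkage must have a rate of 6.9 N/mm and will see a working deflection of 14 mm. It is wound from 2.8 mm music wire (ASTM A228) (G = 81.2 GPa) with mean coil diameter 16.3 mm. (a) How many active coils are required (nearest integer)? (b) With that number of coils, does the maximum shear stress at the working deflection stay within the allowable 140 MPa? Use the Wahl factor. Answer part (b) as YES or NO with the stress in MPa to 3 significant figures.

(a) 21 coils; (b) NO, τ_max = 229 MPa

N_a = Gd⁴/(8D³k) = (81.2×10³)(2.8⁴)/(8·16.3³·6.9) = 20.88 → N_a = 21
Actual rate k = Gd⁴/(8D³·21) = 6.8599 N/mm
Working load F = kδ = 6.8599·14 = 96.038 N
C = 16.3/2.8 = 5.8214; K_W = (4C−1)/(4C−4)+0.615/C = 1.2612
τ_max = K_W·8FD/(πd³) = 1.2612·181.59 = 229.02 MPa
τ_max > 140 MPa → exceeds allowable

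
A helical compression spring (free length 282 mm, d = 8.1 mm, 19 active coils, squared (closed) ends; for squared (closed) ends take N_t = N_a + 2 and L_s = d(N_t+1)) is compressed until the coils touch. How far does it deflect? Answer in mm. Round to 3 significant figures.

104 mm

N_t = 21; L_s = 8.1·22 = 178.2 mm
δ_solid = L₀ − L_s = 282 − 178.2 = 103.8 mm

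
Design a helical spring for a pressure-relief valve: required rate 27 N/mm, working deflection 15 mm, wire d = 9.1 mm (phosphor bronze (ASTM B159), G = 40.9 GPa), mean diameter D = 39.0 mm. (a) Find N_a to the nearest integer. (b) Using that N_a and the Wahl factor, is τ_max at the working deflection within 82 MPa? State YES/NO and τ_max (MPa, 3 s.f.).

(a) 22 coils; (b) YES, τ_max = 72.9 MPa

N_a = Gd⁴/(8D³k) = (40.9×10³)(9.1⁴)/(8·39.0³·27) = 21.89 → N_a = 22
Actual rate k = Gd⁴/(8D³·22) = 26.865 N/mm
Working load F = kδ = 26.865·15 = 402.97 N
C = 39.0/9.1 = 4.2857; K_W = (4C−1)/(4C−4)+0.615/C = 1.3718
τ_max = K_W·8FD/(πd³) = 1.3718·53.107 = 72.851 MPa
τ_max ≤ 82 MPa → acceptable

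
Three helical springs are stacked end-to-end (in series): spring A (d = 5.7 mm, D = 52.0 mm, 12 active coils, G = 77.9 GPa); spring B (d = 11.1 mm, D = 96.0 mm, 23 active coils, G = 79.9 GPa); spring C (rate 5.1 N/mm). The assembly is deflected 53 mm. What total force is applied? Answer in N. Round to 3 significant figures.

107 N

k_A = Gd⁴/(8D³N_a) = (77.9×10³)(5.7⁴)/(8·52.0³·12) = 6.0919 N/mm
k_B = Gd⁴/(8D³N_a) = (79.9×10³)(11.1⁴)/(8·96.0³·23) = 7.4509 N/mm
Series: 1/k_eq = 1/6.0919 + 1/7.4509 + 1/5.1 = 0.49444; k_eq = 2.0225 N/mm
F = k_eq·δ = 2.0225·53 = 107.19 N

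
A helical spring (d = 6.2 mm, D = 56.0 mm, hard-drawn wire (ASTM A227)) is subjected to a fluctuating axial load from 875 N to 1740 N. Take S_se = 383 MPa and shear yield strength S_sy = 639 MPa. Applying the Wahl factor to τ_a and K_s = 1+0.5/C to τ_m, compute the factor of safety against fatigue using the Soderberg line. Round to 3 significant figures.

0.481

C = D/d = 56.0/6.2 = 9.0323; K_W = (4C−1)/(4C−4)+0.615/C = 1.1615; K_s = 1+0.5/C = 1.0554
F_a = (F_max−F_min)/2 = 432.5 N; F_m = (F_max+F_min)/2 = 1307.5 N
τ_a = K_W·8F_aD/(πd³) = 1.1615 × 258.79 = 300.57 MPa
τ_m = K_s·8F_mD/(πd³) = 1.0554 × 782.34 = 825.65 MPa
Soderberg: 1/n_f = τ_a/S_se + τ_m/S_sy = 300.57/383 + 825.65/639 = 0.78478 + 1.29209 = 2.0769
n_f = 1/2.0769 = 0.4815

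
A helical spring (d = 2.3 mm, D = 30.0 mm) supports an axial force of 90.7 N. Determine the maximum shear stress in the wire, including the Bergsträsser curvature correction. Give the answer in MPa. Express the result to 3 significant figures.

627 MPa

Spring index C = D/d = 30.0/2.3 = 13.0435
K_B = (4C+2)/(4C−3) = 54.174/49.174 = 1.1017
τ₀ = 8FD/(πd³) = 8·90.7·30.0/(π·2.3³) = 21768/38.224 = 569.49 MPa
τ_max = K·τ₀ = 1.1017 × 569.49 = 627.39 MPa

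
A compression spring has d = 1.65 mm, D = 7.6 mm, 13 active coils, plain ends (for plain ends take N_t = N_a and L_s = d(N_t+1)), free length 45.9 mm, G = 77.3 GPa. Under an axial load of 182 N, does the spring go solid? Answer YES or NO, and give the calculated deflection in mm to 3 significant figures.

k = Gd⁴/(8D³N_a) = (77.3×10³)(1.65⁴)/(8·7.6³·13) = 12.55 N/mm
N_t = 13; L_s = 1.65·14 = 23.1 mm; δ_solid = L₀ − L_s = 45.9 − 23.1 = 22.8 mm
δ = F/k = 182/12.55 = 14.502 mm
δ < δ_solid → spring does not go solid

NO, δ = 14.5 mm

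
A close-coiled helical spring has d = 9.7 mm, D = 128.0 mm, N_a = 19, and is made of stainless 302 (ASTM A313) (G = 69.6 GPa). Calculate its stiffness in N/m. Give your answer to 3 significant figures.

k = Gd⁴/(8D³N_a) = (69.6×10³ × 9.7⁴) / (8 × 128.0³ × 19)
  = 6.16164e+08 / 3.18767e+08 = 1.933 N/mm = 1933 N/m

1930 N/m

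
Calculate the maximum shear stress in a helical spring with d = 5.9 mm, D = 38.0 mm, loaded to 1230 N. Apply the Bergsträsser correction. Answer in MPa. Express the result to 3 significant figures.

Spring index C = D/d = 38.0/5.9 = 6.4407
K_B = (4C+2)/(4C−3) = 27.763/22.763 = 1.2197
τ₀ = 8FD/(πd³) = 8·1230·38.0/(π·5.9³) = 373920/645.22 = 579.53 MPa
τ_max = K·τ₀ = 1.2197 × 579.53 = 706.82 MPa

707 MPa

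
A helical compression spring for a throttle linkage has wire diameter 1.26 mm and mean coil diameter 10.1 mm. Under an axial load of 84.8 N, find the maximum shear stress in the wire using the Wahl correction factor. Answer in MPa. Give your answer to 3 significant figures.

Spring index C = D/d = 10.1/1.26 = 8.0159
K_W = (4C−1)/(4C−4) + 0.615/C = 31.063/28.063 + 0.0767 = 1.1836
τ₀ = 8FD/(πd³) = 8·84.8·10.1/(π·1.26³) = 6851.84/6.2844 = 1090.3 MPa
τ_max = K·τ₀ = 1.1836 × 1090.3 = 1290.5 MPa

1290 MPa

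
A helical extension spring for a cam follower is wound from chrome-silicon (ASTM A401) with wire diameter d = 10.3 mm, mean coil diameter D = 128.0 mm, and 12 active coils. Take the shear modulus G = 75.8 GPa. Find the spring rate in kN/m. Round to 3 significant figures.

4.24 kN/m

k = Gd⁴/(8D³N_a) = (75.8×10³ × 10.3⁴) / (8 × 128.0³ × 12)
  = 8.53136e+08 / 2.01327e+08 = 4.2376 N/mm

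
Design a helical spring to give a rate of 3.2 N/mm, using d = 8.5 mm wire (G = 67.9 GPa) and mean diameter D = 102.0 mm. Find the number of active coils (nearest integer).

N_a = Gd⁴/(8D³k) = (67.9×10³ × 8.5⁴)/(8 × 102.0³ × 3.2)
    = 3.54442e+08 / 2.71669e+07 = 13.05 → 13 coils

13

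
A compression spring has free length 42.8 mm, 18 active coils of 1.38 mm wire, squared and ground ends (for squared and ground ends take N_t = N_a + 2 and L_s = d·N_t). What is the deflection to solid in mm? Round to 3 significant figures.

N_t = 20; L_s = 1.38·20 = 27.6 mm
δ_solid = L₀ − L_s = 42.8 − 27.6 = 15.2 mm

15.2 mm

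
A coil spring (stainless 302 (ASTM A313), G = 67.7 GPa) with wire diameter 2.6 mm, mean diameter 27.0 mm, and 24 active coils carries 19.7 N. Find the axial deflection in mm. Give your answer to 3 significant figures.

k = Gd⁴/(8D³N_a) = (67.7×10³)(2.6⁴)/(8·27.0³·24) = 0.81863 N/mm
δ = F/k = 19.7 / 0.81863 = 24.064 mm

24.1 mm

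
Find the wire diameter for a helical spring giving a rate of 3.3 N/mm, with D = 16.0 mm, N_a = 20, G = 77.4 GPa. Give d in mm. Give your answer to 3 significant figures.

2.30 mm

d = (8D³N_a·k / G)^(1/4) = (8·16.0³·20·3.3 / (77.4×10³))^0.25
  = (27.942)^0.25 = 2.2991 mm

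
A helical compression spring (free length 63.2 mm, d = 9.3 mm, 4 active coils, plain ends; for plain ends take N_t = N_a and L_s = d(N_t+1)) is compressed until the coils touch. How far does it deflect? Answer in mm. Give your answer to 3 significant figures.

16.7 mm

N_t = 4; L_s = 9.3·5 = 46.5 mm
δ_solid = L₀ − L_s = 63.2 − 46.5 = 16.7 mm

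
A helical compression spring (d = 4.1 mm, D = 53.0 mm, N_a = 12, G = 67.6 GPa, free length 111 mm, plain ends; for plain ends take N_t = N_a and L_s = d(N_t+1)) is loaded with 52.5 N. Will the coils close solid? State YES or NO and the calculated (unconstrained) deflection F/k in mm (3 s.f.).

NO, δ = 39.3 mm

k = Gd⁴/(8D³N_a) = (67.6×10³)(4.1⁴)/(8·53.0³·12) = 1.3365 N/mm
N_t = 12; L_s = 4.1·13 = 53.3 mm; δ_solid = L₀ − L_s = 111 − 53.3 = 57.7 mm
δ = F/k = 52.5/1.3365 = 39.28 mm
δ < δ_solid → spring does not go solid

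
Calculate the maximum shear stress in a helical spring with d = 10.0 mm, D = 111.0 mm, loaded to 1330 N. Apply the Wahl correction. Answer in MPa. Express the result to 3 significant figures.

Spring index C = D/d = 111.0/10.0 = 11.1000
K_W = (4C−1)/(4C−4) + 0.615/C = 43.400/40.400 + 0.0554 = 1.1297
τ₀ = 8FD/(πd³) = 8·1330·111.0/(π·10.0³) = 1.18104e+06/3141.6 = 375.94 MPa
τ_max = K·τ₀ = 1.1297 × 375.94 = 424.68 MPa

425 MPa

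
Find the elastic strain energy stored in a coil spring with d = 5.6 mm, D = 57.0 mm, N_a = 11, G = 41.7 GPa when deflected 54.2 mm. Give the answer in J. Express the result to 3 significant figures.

k = Gd⁴/(8D³N_a) = (41.7×10³)(5.6⁴)/(8·57.0³·11) = 2.5164 N/mm
U = ½kδ² = 0.5 × 2.5164 × 54.2² = 3696.1 N·mm = 3.6961 J

3.70 J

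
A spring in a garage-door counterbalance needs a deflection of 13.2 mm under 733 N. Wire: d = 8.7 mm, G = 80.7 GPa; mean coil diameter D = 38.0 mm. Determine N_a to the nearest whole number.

19

Required rate k = F/δ = 733/13.2 = 55.53 N/mm
N_a = Gd⁴/(8D³k) = (80.7×10³ × 8.7⁴)/(8 × 38.0³ × 55.53)
    = 4.62328e+08 / 2.43765e+07 = 18.97 → 19 coils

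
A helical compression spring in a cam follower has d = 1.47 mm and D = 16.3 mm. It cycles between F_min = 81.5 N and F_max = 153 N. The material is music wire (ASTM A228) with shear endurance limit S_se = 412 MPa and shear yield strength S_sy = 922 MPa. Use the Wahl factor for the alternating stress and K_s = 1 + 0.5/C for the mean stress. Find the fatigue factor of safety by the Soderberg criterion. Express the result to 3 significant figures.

0.331

C = D/d = 16.3/1.47 = 11.0884; K_W = (4C−1)/(4C−4)+0.615/C = 1.1298; K_s = 1+0.5/C = 1.0451
F_a = (F_max−F_min)/2 = 35.75 N; F_m = (F_max+F_min)/2 = 117.25 N
τ_a = K_W·8F_aD/(πd³) = 1.1298 × 467.15 = 527.78 MPa
τ_m = K_s·8F_mD/(πd³) = 1.0451 × 1532.1 = 1601.2 MPa
Soderberg: 1/n_f = τ_a/S_se + τ_m/S_sy = 527.78/412 + 1601.2/922 = 1.28103 + 1.73665 = 3.0177
n_f = 1/3.0177 = 0.3314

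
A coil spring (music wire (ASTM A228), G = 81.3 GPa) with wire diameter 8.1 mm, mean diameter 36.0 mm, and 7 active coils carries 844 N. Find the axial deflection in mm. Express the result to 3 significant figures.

k = Gd⁴/(8D³N_a) = (81.3×10³)(8.1⁴)/(8·36.0³·7) = 133.95 N/mm
δ = F/k = 844 / 133.95 = 6.301 mm

6.30 mm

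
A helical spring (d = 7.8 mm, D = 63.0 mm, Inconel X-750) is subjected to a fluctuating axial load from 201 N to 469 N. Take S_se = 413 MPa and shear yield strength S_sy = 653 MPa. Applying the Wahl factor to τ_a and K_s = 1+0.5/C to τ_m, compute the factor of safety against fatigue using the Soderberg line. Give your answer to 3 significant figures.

3.19

C = D/d = 63.0/7.8 = 8.0769; K_W = (4C−1)/(4C−4)+0.615/C = 1.1821; K_s = 1+0.5/C = 1.0619
F_a = (F_max−F_min)/2 = 134 N; F_m = (F_max+F_min)/2 = 335 N
τ_a = K_W·8F_aD/(πd³) = 1.1821 × 45.3 = 53.551 MPa
τ_m = K_s·8F_mD/(πd³) = 1.0619 × 113.25 = 120.26 MPa
Soderberg: 1/n_f = τ_a/S_se + τ_m/S_sy = 53.551/413 + 120.26/653 = 0.12966 + 0.18417 = 0.31383
n_f = 1/0.31383 = 3.186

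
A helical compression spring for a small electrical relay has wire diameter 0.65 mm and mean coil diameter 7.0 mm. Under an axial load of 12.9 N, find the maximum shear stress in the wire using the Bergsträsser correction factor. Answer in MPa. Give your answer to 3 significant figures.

Spring index C = D/d = 7.0/0.65 = 10.7692
K_B = (4C+2)/(4C−3) = 45.077/40.077 = 1.1248
τ₀ = 8FD/(πd³) = 8·12.9·7.0/(π·0.65³) = 722.4/0.86276 = 837.31 MPa
τ_max = K·τ₀ = 1.1248 × 837.31 = 941.78 MPa

942 MPa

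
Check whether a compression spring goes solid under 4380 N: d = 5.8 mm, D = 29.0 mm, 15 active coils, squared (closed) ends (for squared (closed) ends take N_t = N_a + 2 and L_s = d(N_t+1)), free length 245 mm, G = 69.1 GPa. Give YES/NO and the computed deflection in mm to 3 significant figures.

YES, δ = 164 mm

k = Gd⁴/(8D³N_a) = (69.1×10³)(5.8⁴)/(8·29.0³·15) = 26.719 N/mm
N_t = 17; L_s = 5.8·18 = 104.4 mm; δ_solid = L₀ − L_s = 245 − 104.4 = 140.6 mm
δ = F/k = 4380/26.719 = 163.93 mm
δ ≥ δ_solid → spring goes solid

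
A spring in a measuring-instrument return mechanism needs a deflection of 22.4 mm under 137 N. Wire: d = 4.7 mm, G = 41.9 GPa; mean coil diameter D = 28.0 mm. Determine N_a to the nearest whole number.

Required rate k = F/δ = 137/22.4 = 6.1161 N/mm
N_a = Gd⁴/(8D³k) = (41.9×10³ × 4.7⁴)/(8 × 28.0³ × 6.1161)
    = 2.04459e+07 / 1.07408e+06 = 19.04 → 19 coils

19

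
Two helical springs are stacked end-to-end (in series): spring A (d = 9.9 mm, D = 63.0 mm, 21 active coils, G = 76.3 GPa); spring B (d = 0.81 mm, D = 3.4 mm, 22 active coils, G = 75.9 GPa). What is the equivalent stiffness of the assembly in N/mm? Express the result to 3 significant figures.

3.72 N/mm

k_A = Gd⁴/(8D³N_a) = (76.3×10³)(9.9⁴)/(8·63.0³·21) = 17.448 N/mm
k_B = Gd⁴/(8D³N_a) = (75.9×10³)(0.81⁴)/(8·3.4³·22) = 4.7232 N/mm
Series: 1/k_eq = 1/17.448 + 1/4.7232 = 0.26904; k_eq = 3.717 N/mm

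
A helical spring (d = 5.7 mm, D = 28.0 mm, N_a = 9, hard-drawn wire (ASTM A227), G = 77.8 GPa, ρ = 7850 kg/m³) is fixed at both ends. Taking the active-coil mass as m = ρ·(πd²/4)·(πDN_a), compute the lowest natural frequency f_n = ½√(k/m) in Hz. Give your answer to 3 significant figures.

286 Hz

k = Gd⁴/(8D³N_a) = (77.8×10³)(5.7⁴)/(8·28.0³·9) = 51.96 N/mm = 51960 N/m
Wire length L = πDN_a = π·28.0·9 = 791.68 mm
m = ρ·(πd²/4)·L = 7850 × 25.518×10⁻⁶ m² × 0.79168 m = 0.15858 kg
f_n = ½√(k/m) = 0.5·√(51960/0.15858) = 0.5·√(3.2765e+05) = 286.2 Hz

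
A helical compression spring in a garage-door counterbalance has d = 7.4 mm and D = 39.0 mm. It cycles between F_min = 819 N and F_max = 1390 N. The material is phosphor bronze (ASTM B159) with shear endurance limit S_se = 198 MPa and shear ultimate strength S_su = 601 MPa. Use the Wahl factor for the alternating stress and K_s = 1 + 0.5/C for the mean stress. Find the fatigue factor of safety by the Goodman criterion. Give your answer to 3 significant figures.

C = D/d = 39.0/7.4 = 5.2703; K_W = (4C−1)/(4C−4)+0.615/C = 1.2923; K_s = 1+0.5/C = 1.0949
F_a = (F_max−F_min)/2 = 285.5 N; F_m = (F_max+F_min)/2 = 1104.5 N
τ_a = K_W·8F_aD/(πd³) = 1.2923 × 69.971 = 90.425 MPa
τ_m = K_s·8F_mD/(πd³) = 1.0949 × 270.69 = 296.37 MPa
Goodman: 1/n_f = τ_a/S_se + τ_m/S_su = 90.425/198 + 296.37/601 = 0.45669 + 0.49313 = 0.94982
n_f = 1/0.94982 = 1.053

1.05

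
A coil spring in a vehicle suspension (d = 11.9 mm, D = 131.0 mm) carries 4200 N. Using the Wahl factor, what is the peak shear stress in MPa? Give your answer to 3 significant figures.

Spring index C = D/d = 131.0/11.9 = 11.0084
K_W = (4C−1)/(4C−4) + 0.615/C = 43.034/40.034 + 0.0559 = 1.1308
τ₀ = 8FD/(πd³) = 8·4200·131.0/(π·11.9³) = 4.4016e+06/5294.1 = 831.42 MPa
τ_max = K·τ₀ = 1.1308 × 831.42 = 940.17 MPa

940 MPa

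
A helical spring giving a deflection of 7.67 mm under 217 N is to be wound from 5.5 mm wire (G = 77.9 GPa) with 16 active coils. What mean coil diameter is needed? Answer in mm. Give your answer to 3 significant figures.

Required rate k = F/δ = 217/7.67 = 28.292 N/mm
D = (Gd⁴/(8N_a·k))^(1/3) = (77.9×10³·5.5⁴/(8·16·28.292))^(1/3)
  = (19684)^(1/3) = 27.0005 mm

27.0 mm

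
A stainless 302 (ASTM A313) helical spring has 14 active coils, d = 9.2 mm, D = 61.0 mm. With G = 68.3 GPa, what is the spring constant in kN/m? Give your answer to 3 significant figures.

k = Gd⁴/(8D³N_a) = (68.3×10³ × 9.2⁴) / (8 × 61.0³ × 14)
  = 4.89296e+08 / 2.54219e+07 = 19.247 N/mm

19.2 kN/m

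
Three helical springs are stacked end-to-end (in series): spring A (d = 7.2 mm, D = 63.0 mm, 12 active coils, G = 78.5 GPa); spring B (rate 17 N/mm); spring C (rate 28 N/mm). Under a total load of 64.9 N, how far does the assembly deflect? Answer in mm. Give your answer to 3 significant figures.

13.5 mm

k_A = Gd⁴/(8D³N_a) = (78.5×10³)(7.2⁴)/(8·63.0³·12) = 8.7883 N/mm
Series: 1/k_eq = 1/8.7883 + 1/17 + 1/28 = 0.20832; k_eq = 4.8002 N/mm
δ = F/k_eq = 64.9/4.8002 = 13.52 mm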